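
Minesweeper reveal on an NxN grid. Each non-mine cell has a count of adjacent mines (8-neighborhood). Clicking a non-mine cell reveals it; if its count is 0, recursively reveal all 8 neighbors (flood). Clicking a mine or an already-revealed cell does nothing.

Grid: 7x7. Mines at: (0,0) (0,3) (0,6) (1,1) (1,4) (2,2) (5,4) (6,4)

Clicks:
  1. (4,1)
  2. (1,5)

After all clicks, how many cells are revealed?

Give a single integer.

Click 1 (4,1) count=0: revealed 18 new [(2,0) (2,1) (3,0) (3,1) (3,2) (3,3) (4,0) (4,1) (4,2) (4,3) (5,0) (5,1) (5,2) (5,3) (6,0) (6,1) (6,2) (6,3)] -> total=18
Click 2 (1,5) count=2: revealed 1 new [(1,5)] -> total=19

Answer: 19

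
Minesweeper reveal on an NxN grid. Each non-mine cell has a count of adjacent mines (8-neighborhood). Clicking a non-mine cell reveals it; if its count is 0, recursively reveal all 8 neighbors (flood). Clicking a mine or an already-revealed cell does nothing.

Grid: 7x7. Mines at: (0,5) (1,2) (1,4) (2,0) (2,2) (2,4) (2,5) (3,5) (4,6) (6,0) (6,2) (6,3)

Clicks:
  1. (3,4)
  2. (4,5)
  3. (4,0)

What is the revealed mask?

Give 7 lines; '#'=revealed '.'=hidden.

Click 1 (3,4) count=3: revealed 1 new [(3,4)] -> total=1
Click 2 (4,5) count=2: revealed 1 new [(4,5)] -> total=2
Click 3 (4,0) count=0: revealed 14 new [(3,0) (3,1) (3,2) (3,3) (4,0) (4,1) (4,2) (4,3) (4,4) (5,0) (5,1) (5,2) (5,3) (5,4)] -> total=16

Answer: .......
.......
.......
#####..
######.
#####..
.......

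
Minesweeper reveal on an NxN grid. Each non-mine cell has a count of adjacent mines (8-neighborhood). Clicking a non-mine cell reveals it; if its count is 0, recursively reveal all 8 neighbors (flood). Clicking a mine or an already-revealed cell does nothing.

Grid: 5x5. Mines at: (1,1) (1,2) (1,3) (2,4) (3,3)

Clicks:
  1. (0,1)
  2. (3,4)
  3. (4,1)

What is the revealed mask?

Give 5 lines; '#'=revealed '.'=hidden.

Click 1 (0,1) count=2: revealed 1 new [(0,1)] -> total=1
Click 2 (3,4) count=2: revealed 1 new [(3,4)] -> total=2
Click 3 (4,1) count=0: revealed 9 new [(2,0) (2,1) (2,2) (3,0) (3,1) (3,2) (4,0) (4,1) (4,2)] -> total=11

Answer: .#...
.....
###..
###.#
###..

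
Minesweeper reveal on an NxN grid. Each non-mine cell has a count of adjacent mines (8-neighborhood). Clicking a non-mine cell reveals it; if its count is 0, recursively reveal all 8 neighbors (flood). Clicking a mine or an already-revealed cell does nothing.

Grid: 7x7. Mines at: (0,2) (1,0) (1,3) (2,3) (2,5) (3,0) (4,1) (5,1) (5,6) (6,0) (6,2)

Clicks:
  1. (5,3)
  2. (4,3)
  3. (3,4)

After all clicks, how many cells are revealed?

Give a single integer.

Click 1 (5,3) count=1: revealed 1 new [(5,3)] -> total=1
Click 2 (4,3) count=0: revealed 14 new [(3,2) (3,3) (3,4) (3,5) (4,2) (4,3) (4,4) (4,5) (5,2) (5,4) (5,5) (6,3) (6,4) (6,5)] -> total=15
Click 3 (3,4) count=2: revealed 0 new [(none)] -> total=15

Answer: 15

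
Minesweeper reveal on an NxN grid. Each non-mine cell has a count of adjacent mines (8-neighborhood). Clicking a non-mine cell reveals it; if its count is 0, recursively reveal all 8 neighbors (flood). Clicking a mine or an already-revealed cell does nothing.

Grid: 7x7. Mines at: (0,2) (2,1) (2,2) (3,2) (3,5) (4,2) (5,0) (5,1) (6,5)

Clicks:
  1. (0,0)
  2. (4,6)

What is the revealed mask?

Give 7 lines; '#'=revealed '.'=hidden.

Answer: ##.....
##.....
.......
.......
......#
.......
.......

Derivation:
Click 1 (0,0) count=0: revealed 4 new [(0,0) (0,1) (1,0) (1,1)] -> total=4
Click 2 (4,6) count=1: revealed 1 new [(4,6)] -> total=5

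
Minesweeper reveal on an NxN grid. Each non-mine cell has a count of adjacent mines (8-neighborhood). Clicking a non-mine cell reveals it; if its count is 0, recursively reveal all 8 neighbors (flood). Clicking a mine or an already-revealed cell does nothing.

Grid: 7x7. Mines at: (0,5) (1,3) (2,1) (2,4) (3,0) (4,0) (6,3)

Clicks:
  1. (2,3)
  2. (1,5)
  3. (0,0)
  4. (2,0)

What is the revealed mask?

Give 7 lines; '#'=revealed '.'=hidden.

Click 1 (2,3) count=2: revealed 1 new [(2,3)] -> total=1
Click 2 (1,5) count=2: revealed 1 new [(1,5)] -> total=2
Click 3 (0,0) count=0: revealed 6 new [(0,0) (0,1) (0,2) (1,0) (1,1) (1,2)] -> total=8
Click 4 (2,0) count=2: revealed 1 new [(2,0)] -> total=9

Answer: ###....
###..#.
#..#...
.......
.......
.......
.......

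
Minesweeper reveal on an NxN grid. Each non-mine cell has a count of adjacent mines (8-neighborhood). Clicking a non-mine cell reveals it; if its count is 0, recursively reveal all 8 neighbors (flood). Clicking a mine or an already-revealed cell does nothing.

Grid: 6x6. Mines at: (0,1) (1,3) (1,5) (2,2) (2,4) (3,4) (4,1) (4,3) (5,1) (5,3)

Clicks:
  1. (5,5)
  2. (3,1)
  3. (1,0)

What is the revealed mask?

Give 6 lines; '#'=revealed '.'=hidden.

Answer: ......
#.....
......
.#....
....##
....##

Derivation:
Click 1 (5,5) count=0: revealed 4 new [(4,4) (4,5) (5,4) (5,5)] -> total=4
Click 2 (3,1) count=2: revealed 1 new [(3,1)] -> total=5
Click 3 (1,0) count=1: revealed 1 new [(1,0)] -> total=6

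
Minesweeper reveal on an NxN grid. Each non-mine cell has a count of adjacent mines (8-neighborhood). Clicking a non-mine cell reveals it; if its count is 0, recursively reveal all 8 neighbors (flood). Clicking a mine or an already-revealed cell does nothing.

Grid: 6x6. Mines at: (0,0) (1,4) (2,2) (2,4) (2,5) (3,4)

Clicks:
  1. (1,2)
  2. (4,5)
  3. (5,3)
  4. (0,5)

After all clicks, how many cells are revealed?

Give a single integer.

Answer: 22

Derivation:
Click 1 (1,2) count=1: revealed 1 new [(1,2)] -> total=1
Click 2 (4,5) count=1: revealed 1 new [(4,5)] -> total=2
Click 3 (5,3) count=0: revealed 19 new [(1,0) (1,1) (2,0) (2,1) (3,0) (3,1) (3,2) (3,3) (4,0) (4,1) (4,2) (4,3) (4,4) (5,0) (5,1) (5,2) (5,3) (5,4) (5,5)] -> total=21
Click 4 (0,5) count=1: revealed 1 new [(0,5)] -> total=22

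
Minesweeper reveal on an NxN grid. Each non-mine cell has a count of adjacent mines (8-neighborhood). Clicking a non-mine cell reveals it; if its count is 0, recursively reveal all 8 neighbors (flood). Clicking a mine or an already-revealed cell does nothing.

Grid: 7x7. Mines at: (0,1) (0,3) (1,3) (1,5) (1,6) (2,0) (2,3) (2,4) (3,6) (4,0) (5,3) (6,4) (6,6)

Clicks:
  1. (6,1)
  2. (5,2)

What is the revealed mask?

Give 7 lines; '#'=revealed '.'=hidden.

Answer: .......
.......
.......
.......
.......
###....
###....

Derivation:
Click 1 (6,1) count=0: revealed 6 new [(5,0) (5,1) (5,2) (6,0) (6,1) (6,2)] -> total=6
Click 2 (5,2) count=1: revealed 0 new [(none)] -> total=6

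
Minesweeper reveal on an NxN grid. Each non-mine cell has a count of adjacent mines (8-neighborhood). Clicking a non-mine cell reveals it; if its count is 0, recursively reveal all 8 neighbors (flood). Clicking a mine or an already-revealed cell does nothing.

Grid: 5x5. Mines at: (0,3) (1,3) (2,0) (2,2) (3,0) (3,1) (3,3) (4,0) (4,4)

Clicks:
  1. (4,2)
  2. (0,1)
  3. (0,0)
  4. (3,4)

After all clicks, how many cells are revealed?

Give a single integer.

Click 1 (4,2) count=2: revealed 1 new [(4,2)] -> total=1
Click 2 (0,1) count=0: revealed 6 new [(0,0) (0,1) (0,2) (1,0) (1,1) (1,2)] -> total=7
Click 3 (0,0) count=0: revealed 0 new [(none)] -> total=7
Click 4 (3,4) count=2: revealed 1 new [(3,4)] -> total=8

Answer: 8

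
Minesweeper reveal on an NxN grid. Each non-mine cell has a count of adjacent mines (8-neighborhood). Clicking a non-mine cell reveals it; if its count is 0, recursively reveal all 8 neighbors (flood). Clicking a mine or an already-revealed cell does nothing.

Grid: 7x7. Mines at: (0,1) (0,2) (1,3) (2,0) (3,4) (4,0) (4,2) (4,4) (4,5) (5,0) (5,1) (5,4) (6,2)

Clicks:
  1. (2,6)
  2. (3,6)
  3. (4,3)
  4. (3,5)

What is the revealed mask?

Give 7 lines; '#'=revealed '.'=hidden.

Answer: ....###
....###
....###
.....##
...#...
.......
.......

Derivation:
Click 1 (2,6) count=0: revealed 11 new [(0,4) (0,5) (0,6) (1,4) (1,5) (1,6) (2,4) (2,5) (2,6) (3,5) (3,6)] -> total=11
Click 2 (3,6) count=1: revealed 0 new [(none)] -> total=11
Click 3 (4,3) count=4: revealed 1 new [(4,3)] -> total=12
Click 4 (3,5) count=3: revealed 0 new [(none)] -> total=12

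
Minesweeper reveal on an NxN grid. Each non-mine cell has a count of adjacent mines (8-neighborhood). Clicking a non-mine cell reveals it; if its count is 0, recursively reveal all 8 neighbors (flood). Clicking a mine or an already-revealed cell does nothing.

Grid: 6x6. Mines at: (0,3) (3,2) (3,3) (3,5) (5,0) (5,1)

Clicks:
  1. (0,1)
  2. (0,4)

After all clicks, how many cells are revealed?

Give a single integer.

Answer: 14

Derivation:
Click 1 (0,1) count=0: revealed 13 new [(0,0) (0,1) (0,2) (1,0) (1,1) (1,2) (2,0) (2,1) (2,2) (3,0) (3,1) (4,0) (4,1)] -> total=13
Click 2 (0,4) count=1: revealed 1 new [(0,4)] -> total=14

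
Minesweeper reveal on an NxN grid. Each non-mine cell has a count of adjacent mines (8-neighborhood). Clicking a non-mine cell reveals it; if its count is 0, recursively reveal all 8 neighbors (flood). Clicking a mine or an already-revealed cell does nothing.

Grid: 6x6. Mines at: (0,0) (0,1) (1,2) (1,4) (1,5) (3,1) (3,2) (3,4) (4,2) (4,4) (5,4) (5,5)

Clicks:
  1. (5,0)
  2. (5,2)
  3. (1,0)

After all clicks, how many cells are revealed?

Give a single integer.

Click 1 (5,0) count=0: revealed 4 new [(4,0) (4,1) (5,0) (5,1)] -> total=4
Click 2 (5,2) count=1: revealed 1 new [(5,2)] -> total=5
Click 3 (1,0) count=2: revealed 1 new [(1,0)] -> total=6

Answer: 6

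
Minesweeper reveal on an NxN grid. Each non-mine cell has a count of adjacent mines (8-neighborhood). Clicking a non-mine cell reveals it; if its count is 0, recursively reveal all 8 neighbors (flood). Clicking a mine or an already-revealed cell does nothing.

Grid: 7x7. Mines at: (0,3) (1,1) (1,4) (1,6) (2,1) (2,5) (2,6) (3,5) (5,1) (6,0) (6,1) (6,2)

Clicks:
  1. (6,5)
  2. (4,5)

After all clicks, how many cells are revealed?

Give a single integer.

Click 1 (6,5) count=0: revealed 20 new [(2,2) (2,3) (2,4) (3,2) (3,3) (3,4) (4,2) (4,3) (4,4) (4,5) (4,6) (5,2) (5,3) (5,4) (5,5) (5,6) (6,3) (6,4) (6,5) (6,6)] -> total=20
Click 2 (4,5) count=1: revealed 0 new [(none)] -> total=20

Answer: 20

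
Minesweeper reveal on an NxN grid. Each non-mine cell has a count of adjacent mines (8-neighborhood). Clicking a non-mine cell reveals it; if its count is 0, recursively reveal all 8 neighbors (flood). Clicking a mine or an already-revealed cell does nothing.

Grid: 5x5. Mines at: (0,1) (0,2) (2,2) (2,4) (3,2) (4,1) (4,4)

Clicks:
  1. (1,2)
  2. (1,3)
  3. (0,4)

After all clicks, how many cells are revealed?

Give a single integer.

Click 1 (1,2) count=3: revealed 1 new [(1,2)] -> total=1
Click 2 (1,3) count=3: revealed 1 new [(1,3)] -> total=2
Click 3 (0,4) count=0: revealed 3 new [(0,3) (0,4) (1,4)] -> total=5

Answer: 5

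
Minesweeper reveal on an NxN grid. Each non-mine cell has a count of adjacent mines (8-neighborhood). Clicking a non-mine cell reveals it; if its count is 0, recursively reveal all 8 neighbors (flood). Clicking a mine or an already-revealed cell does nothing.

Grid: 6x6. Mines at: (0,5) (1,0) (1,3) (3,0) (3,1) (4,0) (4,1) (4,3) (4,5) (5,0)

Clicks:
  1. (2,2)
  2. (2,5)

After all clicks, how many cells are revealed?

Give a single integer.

Click 1 (2,2) count=2: revealed 1 new [(2,2)] -> total=1
Click 2 (2,5) count=0: revealed 6 new [(1,4) (1,5) (2,4) (2,5) (3,4) (3,5)] -> total=7

Answer: 7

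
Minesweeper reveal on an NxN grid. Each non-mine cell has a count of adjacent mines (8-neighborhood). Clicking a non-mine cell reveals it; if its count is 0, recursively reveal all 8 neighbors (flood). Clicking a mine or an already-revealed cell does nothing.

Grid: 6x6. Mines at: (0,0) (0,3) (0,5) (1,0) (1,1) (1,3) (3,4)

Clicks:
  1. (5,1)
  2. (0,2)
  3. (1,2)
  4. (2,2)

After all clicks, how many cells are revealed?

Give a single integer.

Click 1 (5,1) count=0: revealed 20 new [(2,0) (2,1) (2,2) (2,3) (3,0) (3,1) (3,2) (3,3) (4,0) (4,1) (4,2) (4,3) (4,4) (4,5) (5,0) (5,1) (5,2) (5,3) (5,4) (5,5)] -> total=20
Click 2 (0,2) count=3: revealed 1 new [(0,2)] -> total=21
Click 3 (1,2) count=3: revealed 1 new [(1,2)] -> total=22
Click 4 (2,2) count=2: revealed 0 new [(none)] -> total=22

Answer: 22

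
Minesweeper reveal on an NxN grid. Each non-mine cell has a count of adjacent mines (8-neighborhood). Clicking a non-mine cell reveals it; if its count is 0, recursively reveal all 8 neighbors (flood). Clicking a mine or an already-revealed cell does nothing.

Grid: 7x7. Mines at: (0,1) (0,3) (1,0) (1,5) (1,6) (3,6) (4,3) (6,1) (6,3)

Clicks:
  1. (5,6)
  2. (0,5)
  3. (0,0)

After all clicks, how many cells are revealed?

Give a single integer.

Click 1 (5,6) count=0: revealed 9 new [(4,4) (4,5) (4,6) (5,4) (5,5) (5,6) (6,4) (6,5) (6,6)] -> total=9
Click 2 (0,5) count=2: revealed 1 new [(0,5)] -> total=10
Click 3 (0,0) count=2: revealed 1 new [(0,0)] -> total=11

Answer: 11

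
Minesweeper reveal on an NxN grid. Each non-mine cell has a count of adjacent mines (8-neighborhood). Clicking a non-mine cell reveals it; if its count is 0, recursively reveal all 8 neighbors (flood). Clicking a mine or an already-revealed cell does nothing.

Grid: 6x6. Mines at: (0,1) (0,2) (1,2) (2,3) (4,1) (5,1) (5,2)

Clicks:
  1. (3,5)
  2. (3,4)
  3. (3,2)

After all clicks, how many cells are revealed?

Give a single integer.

Answer: 18

Derivation:
Click 1 (3,5) count=0: revealed 17 new [(0,3) (0,4) (0,5) (1,3) (1,4) (1,5) (2,4) (2,5) (3,3) (3,4) (3,5) (4,3) (4,4) (4,5) (5,3) (5,4) (5,5)] -> total=17
Click 2 (3,4) count=1: revealed 0 new [(none)] -> total=17
Click 3 (3,2) count=2: revealed 1 new [(3,2)] -> total=18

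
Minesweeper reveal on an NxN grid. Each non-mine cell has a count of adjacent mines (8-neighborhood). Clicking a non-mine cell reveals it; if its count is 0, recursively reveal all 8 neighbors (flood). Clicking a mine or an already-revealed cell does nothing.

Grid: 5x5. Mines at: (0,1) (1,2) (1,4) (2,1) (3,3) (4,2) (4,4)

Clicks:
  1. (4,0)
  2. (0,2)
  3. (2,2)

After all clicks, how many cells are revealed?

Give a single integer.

Click 1 (4,0) count=0: revealed 4 new [(3,0) (3,1) (4,0) (4,1)] -> total=4
Click 2 (0,2) count=2: revealed 1 new [(0,2)] -> total=5
Click 3 (2,2) count=3: revealed 1 new [(2,2)] -> total=6

Answer: 6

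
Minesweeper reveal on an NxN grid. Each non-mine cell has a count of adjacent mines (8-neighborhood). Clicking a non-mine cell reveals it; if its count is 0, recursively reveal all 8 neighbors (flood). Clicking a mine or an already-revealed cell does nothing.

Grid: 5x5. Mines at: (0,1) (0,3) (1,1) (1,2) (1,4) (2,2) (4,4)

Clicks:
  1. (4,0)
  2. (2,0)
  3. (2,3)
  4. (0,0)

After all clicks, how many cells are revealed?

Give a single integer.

Click 1 (4,0) count=0: revealed 10 new [(2,0) (2,1) (3,0) (3,1) (3,2) (3,3) (4,0) (4,1) (4,2) (4,3)] -> total=10
Click 2 (2,0) count=1: revealed 0 new [(none)] -> total=10
Click 3 (2,3) count=3: revealed 1 new [(2,3)] -> total=11
Click 4 (0,0) count=2: revealed 1 new [(0,0)] -> total=12

Answer: 12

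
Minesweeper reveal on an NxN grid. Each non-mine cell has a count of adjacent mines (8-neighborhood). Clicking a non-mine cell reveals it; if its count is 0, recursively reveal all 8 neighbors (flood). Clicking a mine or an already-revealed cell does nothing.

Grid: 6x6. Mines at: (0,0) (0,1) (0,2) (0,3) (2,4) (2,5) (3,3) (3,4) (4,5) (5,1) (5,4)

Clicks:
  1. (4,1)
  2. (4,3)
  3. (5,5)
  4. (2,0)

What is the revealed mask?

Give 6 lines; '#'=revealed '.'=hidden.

Answer: ......
###...
###...
###...
####..
.....#

Derivation:
Click 1 (4,1) count=1: revealed 1 new [(4,1)] -> total=1
Click 2 (4,3) count=3: revealed 1 new [(4,3)] -> total=2
Click 3 (5,5) count=2: revealed 1 new [(5,5)] -> total=3
Click 4 (2,0) count=0: revealed 11 new [(1,0) (1,1) (1,2) (2,0) (2,1) (2,2) (3,0) (3,1) (3,2) (4,0) (4,2)] -> total=14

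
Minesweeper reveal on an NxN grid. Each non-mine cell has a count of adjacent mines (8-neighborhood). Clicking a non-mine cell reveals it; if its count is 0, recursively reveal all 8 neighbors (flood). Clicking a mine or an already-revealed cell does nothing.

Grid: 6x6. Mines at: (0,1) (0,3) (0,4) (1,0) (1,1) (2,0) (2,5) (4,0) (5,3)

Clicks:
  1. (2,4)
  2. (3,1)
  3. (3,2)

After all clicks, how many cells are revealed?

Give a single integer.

Click 1 (2,4) count=1: revealed 1 new [(2,4)] -> total=1
Click 2 (3,1) count=2: revealed 1 new [(3,1)] -> total=2
Click 3 (3,2) count=0: revealed 13 new [(1,2) (1,3) (1,4) (2,1) (2,2) (2,3) (3,2) (3,3) (3,4) (4,1) (4,2) (4,3) (4,4)] -> total=15

Answer: 15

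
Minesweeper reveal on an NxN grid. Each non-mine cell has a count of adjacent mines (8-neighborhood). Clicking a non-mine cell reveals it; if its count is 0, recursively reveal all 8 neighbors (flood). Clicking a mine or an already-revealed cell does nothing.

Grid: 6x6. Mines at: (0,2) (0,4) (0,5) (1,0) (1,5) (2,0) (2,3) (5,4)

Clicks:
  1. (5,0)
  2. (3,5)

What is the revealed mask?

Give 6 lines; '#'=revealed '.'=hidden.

Answer: ......
......
....##
######
######
####..

Derivation:
Click 1 (5,0) count=0: revealed 12 new [(3,0) (3,1) (3,2) (3,3) (4,0) (4,1) (4,2) (4,3) (5,0) (5,1) (5,2) (5,3)] -> total=12
Click 2 (3,5) count=0: revealed 6 new [(2,4) (2,5) (3,4) (3,5) (4,4) (4,5)] -> total=18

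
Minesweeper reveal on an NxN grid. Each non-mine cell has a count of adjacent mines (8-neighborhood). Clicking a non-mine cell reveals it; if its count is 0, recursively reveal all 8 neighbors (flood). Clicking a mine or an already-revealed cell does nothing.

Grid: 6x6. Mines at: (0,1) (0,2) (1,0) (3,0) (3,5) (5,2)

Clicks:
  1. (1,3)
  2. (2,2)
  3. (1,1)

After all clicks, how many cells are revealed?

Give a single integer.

Answer: 21

Derivation:
Click 1 (1,3) count=1: revealed 1 new [(1,3)] -> total=1
Click 2 (2,2) count=0: revealed 20 new [(0,3) (0,4) (0,5) (1,1) (1,2) (1,4) (1,5) (2,1) (2,2) (2,3) (2,4) (2,5) (3,1) (3,2) (3,3) (3,4) (4,1) (4,2) (4,3) (4,4)] -> total=21
Click 3 (1,1) count=3: revealed 0 new [(none)] -> total=21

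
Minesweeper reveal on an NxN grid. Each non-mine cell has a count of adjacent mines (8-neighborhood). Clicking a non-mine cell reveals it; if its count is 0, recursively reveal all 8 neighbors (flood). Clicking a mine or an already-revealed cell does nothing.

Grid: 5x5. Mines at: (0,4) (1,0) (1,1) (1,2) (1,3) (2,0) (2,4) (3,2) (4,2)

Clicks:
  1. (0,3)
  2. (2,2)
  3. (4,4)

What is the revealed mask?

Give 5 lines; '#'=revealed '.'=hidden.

Click 1 (0,3) count=3: revealed 1 new [(0,3)] -> total=1
Click 2 (2,2) count=4: revealed 1 new [(2,2)] -> total=2
Click 3 (4,4) count=0: revealed 4 new [(3,3) (3,4) (4,3) (4,4)] -> total=6

Answer: ...#.
.....
..#..
...##
...##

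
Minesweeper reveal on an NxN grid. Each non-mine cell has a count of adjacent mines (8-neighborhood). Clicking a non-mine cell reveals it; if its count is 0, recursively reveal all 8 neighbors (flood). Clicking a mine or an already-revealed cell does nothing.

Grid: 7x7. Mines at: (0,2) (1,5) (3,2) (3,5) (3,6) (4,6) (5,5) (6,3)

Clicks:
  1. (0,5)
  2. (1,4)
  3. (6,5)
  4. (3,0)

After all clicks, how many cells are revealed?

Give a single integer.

Click 1 (0,5) count=1: revealed 1 new [(0,5)] -> total=1
Click 2 (1,4) count=1: revealed 1 new [(1,4)] -> total=2
Click 3 (6,5) count=1: revealed 1 new [(6,5)] -> total=3
Click 4 (3,0) count=0: revealed 17 new [(0,0) (0,1) (1,0) (1,1) (2,0) (2,1) (3,0) (3,1) (4,0) (4,1) (4,2) (5,0) (5,1) (5,2) (6,0) (6,1) (6,2)] -> total=20

Answer: 20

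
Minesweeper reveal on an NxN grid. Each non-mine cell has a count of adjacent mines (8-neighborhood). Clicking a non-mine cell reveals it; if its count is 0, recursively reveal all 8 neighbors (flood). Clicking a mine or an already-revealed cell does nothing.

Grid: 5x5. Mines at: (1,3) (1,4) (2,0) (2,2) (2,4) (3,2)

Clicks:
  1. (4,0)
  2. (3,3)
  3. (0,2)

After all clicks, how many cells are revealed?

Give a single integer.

Click 1 (4,0) count=0: revealed 4 new [(3,0) (3,1) (4,0) (4,1)] -> total=4
Click 2 (3,3) count=3: revealed 1 new [(3,3)] -> total=5
Click 3 (0,2) count=1: revealed 1 new [(0,2)] -> total=6

Answer: 6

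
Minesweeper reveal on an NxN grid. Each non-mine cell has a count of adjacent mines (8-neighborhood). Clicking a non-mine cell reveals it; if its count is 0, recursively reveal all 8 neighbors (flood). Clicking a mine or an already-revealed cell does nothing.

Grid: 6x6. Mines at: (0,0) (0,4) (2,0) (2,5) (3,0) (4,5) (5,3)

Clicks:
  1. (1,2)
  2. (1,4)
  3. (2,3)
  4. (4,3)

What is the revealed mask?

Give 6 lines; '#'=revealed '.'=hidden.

Answer: .###..
.####.
.####.
.####.
.####.
......

Derivation:
Click 1 (1,2) count=0: revealed 19 new [(0,1) (0,2) (0,3) (1,1) (1,2) (1,3) (1,4) (2,1) (2,2) (2,3) (2,4) (3,1) (3,2) (3,3) (3,4) (4,1) (4,2) (4,3) (4,4)] -> total=19
Click 2 (1,4) count=2: revealed 0 new [(none)] -> total=19
Click 3 (2,3) count=0: revealed 0 new [(none)] -> total=19
Click 4 (4,3) count=1: revealed 0 new [(none)] -> total=19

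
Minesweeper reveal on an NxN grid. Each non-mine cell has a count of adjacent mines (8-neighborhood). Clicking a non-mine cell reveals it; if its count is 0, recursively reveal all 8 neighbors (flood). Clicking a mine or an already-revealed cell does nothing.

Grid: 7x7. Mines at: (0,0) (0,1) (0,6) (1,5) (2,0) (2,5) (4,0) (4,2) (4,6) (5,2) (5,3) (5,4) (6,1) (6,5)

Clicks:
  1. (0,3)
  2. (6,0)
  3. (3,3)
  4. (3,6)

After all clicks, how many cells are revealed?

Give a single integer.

Answer: 17

Derivation:
Click 1 (0,3) count=0: revealed 15 new [(0,2) (0,3) (0,4) (1,1) (1,2) (1,3) (1,4) (2,1) (2,2) (2,3) (2,4) (3,1) (3,2) (3,3) (3,4)] -> total=15
Click 2 (6,0) count=1: revealed 1 new [(6,0)] -> total=16
Click 3 (3,3) count=1: revealed 0 new [(none)] -> total=16
Click 4 (3,6) count=2: revealed 1 new [(3,6)] -> total=17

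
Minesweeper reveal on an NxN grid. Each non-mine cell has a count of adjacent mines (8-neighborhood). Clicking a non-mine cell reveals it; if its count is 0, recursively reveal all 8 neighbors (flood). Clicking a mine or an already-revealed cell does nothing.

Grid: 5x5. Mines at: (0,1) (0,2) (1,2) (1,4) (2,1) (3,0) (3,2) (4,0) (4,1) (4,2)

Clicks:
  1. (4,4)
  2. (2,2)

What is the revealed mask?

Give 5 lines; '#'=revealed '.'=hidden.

Click 1 (4,4) count=0: revealed 6 new [(2,3) (2,4) (3,3) (3,4) (4,3) (4,4)] -> total=6
Click 2 (2,2) count=3: revealed 1 new [(2,2)] -> total=7

Answer: .....
.....
..###
...##
...##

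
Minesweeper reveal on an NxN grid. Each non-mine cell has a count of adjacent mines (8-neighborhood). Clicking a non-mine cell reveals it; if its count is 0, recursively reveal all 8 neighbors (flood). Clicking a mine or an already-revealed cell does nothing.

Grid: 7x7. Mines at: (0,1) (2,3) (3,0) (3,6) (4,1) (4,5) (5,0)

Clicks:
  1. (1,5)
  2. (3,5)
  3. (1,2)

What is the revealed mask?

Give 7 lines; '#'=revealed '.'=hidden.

Click 1 (1,5) count=0: revealed 13 new [(0,2) (0,3) (0,4) (0,5) (0,6) (1,2) (1,3) (1,4) (1,5) (1,6) (2,4) (2,5) (2,6)] -> total=13
Click 2 (3,5) count=2: revealed 1 new [(3,5)] -> total=14
Click 3 (1,2) count=2: revealed 0 new [(none)] -> total=14

Answer: ..#####
..#####
....###
.....#.
.......
.......
.......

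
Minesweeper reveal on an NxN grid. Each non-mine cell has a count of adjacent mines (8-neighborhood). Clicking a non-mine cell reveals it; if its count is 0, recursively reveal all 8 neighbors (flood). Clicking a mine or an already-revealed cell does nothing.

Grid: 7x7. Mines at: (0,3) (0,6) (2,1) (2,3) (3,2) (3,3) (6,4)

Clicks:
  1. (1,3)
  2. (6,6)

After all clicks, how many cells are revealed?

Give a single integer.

Click 1 (1,3) count=2: revealed 1 new [(1,3)] -> total=1
Click 2 (6,6) count=0: revealed 17 new [(1,4) (1,5) (1,6) (2,4) (2,5) (2,6) (3,4) (3,5) (3,6) (4,4) (4,5) (4,6) (5,4) (5,5) (5,6) (6,5) (6,6)] -> total=18

Answer: 18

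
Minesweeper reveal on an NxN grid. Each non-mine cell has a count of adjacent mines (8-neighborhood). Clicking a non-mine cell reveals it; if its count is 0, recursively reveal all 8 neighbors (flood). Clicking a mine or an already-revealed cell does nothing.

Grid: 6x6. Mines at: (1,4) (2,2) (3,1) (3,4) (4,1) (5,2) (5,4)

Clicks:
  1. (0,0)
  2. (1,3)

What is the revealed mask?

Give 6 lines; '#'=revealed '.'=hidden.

Click 1 (0,0) count=0: revealed 10 new [(0,0) (0,1) (0,2) (0,3) (1,0) (1,1) (1,2) (1,3) (2,0) (2,1)] -> total=10
Click 2 (1,3) count=2: revealed 0 new [(none)] -> total=10

Answer: ####..
####..
##....
......
......
......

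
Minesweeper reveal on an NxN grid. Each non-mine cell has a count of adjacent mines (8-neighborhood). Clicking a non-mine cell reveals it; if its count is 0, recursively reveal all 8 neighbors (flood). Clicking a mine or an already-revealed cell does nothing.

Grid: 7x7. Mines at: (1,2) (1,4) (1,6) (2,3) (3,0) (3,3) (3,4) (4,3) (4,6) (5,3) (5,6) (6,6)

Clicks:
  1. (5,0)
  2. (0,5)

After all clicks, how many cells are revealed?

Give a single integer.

Answer: 10

Derivation:
Click 1 (5,0) count=0: revealed 9 new [(4,0) (4,1) (4,2) (5,0) (5,1) (5,2) (6,0) (6,1) (6,2)] -> total=9
Click 2 (0,5) count=2: revealed 1 new [(0,5)] -> total=10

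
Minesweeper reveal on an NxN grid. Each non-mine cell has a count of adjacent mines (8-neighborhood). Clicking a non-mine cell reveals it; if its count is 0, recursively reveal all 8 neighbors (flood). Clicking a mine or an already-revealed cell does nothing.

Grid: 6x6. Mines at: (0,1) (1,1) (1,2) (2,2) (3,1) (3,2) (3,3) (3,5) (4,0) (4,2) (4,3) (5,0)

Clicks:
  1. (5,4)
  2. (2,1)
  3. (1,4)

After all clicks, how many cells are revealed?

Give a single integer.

Answer: 11

Derivation:
Click 1 (5,4) count=1: revealed 1 new [(5,4)] -> total=1
Click 2 (2,1) count=5: revealed 1 new [(2,1)] -> total=2
Click 3 (1,4) count=0: revealed 9 new [(0,3) (0,4) (0,5) (1,3) (1,4) (1,5) (2,3) (2,4) (2,5)] -> total=11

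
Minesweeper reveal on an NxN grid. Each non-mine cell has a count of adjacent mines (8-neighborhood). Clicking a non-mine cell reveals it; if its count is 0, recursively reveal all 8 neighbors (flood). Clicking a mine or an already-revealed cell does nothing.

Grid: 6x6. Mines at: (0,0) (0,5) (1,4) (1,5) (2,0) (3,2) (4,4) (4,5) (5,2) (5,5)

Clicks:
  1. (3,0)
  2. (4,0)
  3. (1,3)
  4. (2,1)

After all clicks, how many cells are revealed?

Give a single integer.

Click 1 (3,0) count=1: revealed 1 new [(3,0)] -> total=1
Click 2 (4,0) count=0: revealed 5 new [(3,1) (4,0) (4,1) (5,0) (5,1)] -> total=6
Click 3 (1,3) count=1: revealed 1 new [(1,3)] -> total=7
Click 4 (2,1) count=2: revealed 1 new [(2,1)] -> total=8

Answer: 8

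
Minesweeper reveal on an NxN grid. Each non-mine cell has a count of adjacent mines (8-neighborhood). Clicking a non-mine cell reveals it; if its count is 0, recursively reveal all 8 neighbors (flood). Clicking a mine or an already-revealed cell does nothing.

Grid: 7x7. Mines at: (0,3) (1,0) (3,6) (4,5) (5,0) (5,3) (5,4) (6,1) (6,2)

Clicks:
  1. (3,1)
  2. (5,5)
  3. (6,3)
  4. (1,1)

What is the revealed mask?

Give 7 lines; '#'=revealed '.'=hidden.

Answer: ....###
.######
#######
######.
#####..
.....#.
...#...

Derivation:
Click 1 (3,1) count=0: revealed 27 new [(0,4) (0,5) (0,6) (1,1) (1,2) (1,3) (1,4) (1,5) (1,6) (2,0) (2,1) (2,2) (2,3) (2,4) (2,5) (2,6) (3,0) (3,1) (3,2) (3,3) (3,4) (3,5) (4,0) (4,1) (4,2) (4,3) (4,4)] -> total=27
Click 2 (5,5) count=2: revealed 1 new [(5,5)] -> total=28
Click 3 (6,3) count=3: revealed 1 new [(6,3)] -> total=29
Click 4 (1,1) count=1: revealed 0 new [(none)] -> total=29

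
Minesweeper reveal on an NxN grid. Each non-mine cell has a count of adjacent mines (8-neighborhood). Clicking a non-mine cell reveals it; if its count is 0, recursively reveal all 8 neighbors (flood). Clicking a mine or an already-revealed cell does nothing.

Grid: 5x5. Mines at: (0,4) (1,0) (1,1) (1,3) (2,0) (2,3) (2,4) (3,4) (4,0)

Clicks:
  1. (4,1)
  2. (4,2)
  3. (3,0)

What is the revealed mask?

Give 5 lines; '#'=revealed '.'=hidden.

Answer: .....
.....
.....
####.
.###.

Derivation:
Click 1 (4,1) count=1: revealed 1 new [(4,1)] -> total=1
Click 2 (4,2) count=0: revealed 5 new [(3,1) (3,2) (3,3) (4,2) (4,3)] -> total=6
Click 3 (3,0) count=2: revealed 1 new [(3,0)] -> total=7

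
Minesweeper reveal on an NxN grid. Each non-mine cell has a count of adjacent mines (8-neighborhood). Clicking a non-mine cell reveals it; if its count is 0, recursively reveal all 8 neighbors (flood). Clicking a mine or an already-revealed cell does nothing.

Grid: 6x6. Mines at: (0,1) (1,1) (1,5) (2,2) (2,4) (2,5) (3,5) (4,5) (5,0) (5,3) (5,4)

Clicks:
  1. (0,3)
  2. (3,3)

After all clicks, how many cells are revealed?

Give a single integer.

Click 1 (0,3) count=0: revealed 6 new [(0,2) (0,3) (0,4) (1,2) (1,3) (1,4)] -> total=6
Click 2 (3,3) count=2: revealed 1 new [(3,3)] -> total=7

Answer: 7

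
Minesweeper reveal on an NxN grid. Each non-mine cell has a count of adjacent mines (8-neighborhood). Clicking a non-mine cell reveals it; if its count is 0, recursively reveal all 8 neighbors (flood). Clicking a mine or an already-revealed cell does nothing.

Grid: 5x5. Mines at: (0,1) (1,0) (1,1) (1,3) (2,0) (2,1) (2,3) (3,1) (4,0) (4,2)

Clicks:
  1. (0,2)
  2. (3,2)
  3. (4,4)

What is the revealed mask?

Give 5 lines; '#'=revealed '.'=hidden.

Answer: ..#..
.....
.....
..###
...##

Derivation:
Click 1 (0,2) count=3: revealed 1 new [(0,2)] -> total=1
Click 2 (3,2) count=4: revealed 1 new [(3,2)] -> total=2
Click 3 (4,4) count=0: revealed 4 new [(3,3) (3,4) (4,3) (4,4)] -> total=6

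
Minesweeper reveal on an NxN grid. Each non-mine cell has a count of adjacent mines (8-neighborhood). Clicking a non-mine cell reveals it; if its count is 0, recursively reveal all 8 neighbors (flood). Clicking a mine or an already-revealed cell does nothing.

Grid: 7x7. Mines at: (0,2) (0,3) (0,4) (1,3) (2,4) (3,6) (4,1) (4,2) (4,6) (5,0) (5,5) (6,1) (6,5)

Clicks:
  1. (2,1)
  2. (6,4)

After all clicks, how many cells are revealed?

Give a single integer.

Click 1 (2,1) count=0: revealed 11 new [(0,0) (0,1) (1,0) (1,1) (1,2) (2,0) (2,1) (2,2) (3,0) (3,1) (3,2)] -> total=11
Click 2 (6,4) count=2: revealed 1 new [(6,4)] -> total=12

Answer: 12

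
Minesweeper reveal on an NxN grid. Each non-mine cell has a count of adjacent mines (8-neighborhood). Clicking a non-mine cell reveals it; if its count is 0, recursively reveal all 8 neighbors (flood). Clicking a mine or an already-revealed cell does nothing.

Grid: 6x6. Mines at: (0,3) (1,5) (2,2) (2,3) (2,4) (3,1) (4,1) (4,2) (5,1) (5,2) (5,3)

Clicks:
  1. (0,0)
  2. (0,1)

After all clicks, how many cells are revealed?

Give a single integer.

Click 1 (0,0) count=0: revealed 8 new [(0,0) (0,1) (0,2) (1,0) (1,1) (1,2) (2,0) (2,1)] -> total=8
Click 2 (0,1) count=0: revealed 0 new [(none)] -> total=8

Answer: 8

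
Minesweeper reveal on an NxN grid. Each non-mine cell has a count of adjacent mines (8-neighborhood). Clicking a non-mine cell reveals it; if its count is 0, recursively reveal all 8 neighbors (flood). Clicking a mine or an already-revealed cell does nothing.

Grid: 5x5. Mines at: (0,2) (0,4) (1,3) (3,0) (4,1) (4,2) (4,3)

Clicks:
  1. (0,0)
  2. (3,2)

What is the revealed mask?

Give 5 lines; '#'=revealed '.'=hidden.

Click 1 (0,0) count=0: revealed 6 new [(0,0) (0,1) (1,0) (1,1) (2,0) (2,1)] -> total=6
Click 2 (3,2) count=3: revealed 1 new [(3,2)] -> total=7

Answer: ##...
##...
##...
..#..
.....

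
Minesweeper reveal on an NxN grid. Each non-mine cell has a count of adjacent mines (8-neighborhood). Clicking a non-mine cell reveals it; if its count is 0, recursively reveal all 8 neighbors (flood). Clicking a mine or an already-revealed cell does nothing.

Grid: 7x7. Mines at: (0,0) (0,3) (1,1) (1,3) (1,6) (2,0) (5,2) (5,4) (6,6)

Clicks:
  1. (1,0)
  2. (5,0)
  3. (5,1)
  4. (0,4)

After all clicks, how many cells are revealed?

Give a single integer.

Click 1 (1,0) count=3: revealed 1 new [(1,0)] -> total=1
Click 2 (5,0) count=0: revealed 8 new [(3,0) (3,1) (4,0) (4,1) (5,0) (5,1) (6,0) (6,1)] -> total=9
Click 3 (5,1) count=1: revealed 0 new [(none)] -> total=9
Click 4 (0,4) count=2: revealed 1 new [(0,4)] -> total=10

Answer: 10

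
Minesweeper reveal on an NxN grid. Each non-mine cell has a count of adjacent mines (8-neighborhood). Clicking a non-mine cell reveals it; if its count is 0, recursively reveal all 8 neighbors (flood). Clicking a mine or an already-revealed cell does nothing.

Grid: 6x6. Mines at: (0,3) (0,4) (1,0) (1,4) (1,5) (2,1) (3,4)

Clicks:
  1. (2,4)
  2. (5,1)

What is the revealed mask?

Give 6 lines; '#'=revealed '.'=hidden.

Click 1 (2,4) count=3: revealed 1 new [(2,4)] -> total=1
Click 2 (5,1) count=0: revealed 16 new [(3,0) (3,1) (3,2) (3,3) (4,0) (4,1) (4,2) (4,3) (4,4) (4,5) (5,0) (5,1) (5,2) (5,3) (5,4) (5,5)] -> total=17

Answer: ......
......
....#.
####..
######
######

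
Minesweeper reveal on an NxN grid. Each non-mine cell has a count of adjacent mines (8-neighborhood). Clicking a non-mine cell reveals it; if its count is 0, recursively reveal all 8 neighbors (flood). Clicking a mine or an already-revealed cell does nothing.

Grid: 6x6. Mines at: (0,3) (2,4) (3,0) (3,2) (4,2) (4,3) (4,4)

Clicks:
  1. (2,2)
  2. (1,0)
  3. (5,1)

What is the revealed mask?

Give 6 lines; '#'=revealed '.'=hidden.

Answer: ###...
###...
###...
......
......
.#....

Derivation:
Click 1 (2,2) count=1: revealed 1 new [(2,2)] -> total=1
Click 2 (1,0) count=0: revealed 8 new [(0,0) (0,1) (0,2) (1,0) (1,1) (1,2) (2,0) (2,1)] -> total=9
Click 3 (5,1) count=1: revealed 1 new [(5,1)] -> total=10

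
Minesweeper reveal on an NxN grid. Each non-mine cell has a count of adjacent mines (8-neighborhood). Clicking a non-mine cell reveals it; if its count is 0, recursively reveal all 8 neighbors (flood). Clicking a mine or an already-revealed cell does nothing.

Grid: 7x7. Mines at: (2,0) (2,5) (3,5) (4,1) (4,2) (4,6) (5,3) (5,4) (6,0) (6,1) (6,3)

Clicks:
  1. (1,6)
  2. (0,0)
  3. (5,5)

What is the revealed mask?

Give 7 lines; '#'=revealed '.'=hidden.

Click 1 (1,6) count=1: revealed 1 new [(1,6)] -> total=1
Click 2 (0,0) count=0: revealed 21 new [(0,0) (0,1) (0,2) (0,3) (0,4) (0,5) (0,6) (1,0) (1,1) (1,2) (1,3) (1,4) (1,5) (2,1) (2,2) (2,3) (2,4) (3,1) (3,2) (3,3) (3,4)] -> total=22
Click 3 (5,5) count=2: revealed 1 new [(5,5)] -> total=23

Answer: #######
#######
.####..
.####..
.......
.....#.
.......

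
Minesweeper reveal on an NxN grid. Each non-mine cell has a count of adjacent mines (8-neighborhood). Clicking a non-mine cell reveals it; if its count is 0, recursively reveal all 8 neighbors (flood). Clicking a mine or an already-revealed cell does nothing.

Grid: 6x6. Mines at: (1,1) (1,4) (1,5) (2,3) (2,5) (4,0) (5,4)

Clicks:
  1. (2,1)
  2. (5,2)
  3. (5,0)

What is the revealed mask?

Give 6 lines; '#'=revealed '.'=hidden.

Click 1 (2,1) count=1: revealed 1 new [(2,1)] -> total=1
Click 2 (5,2) count=0: revealed 9 new [(3,1) (3,2) (3,3) (4,1) (4,2) (4,3) (5,1) (5,2) (5,3)] -> total=10
Click 3 (5,0) count=1: revealed 1 new [(5,0)] -> total=11

Answer: ......
......
.#....
.###..
.###..
####..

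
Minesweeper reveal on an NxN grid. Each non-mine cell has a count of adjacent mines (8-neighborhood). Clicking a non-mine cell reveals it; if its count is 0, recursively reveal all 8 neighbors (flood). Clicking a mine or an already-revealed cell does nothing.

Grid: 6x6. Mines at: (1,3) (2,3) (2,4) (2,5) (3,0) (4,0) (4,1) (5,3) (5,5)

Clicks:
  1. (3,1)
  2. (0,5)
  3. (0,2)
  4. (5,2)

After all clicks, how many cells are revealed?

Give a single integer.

Click 1 (3,1) count=3: revealed 1 new [(3,1)] -> total=1
Click 2 (0,5) count=0: revealed 4 new [(0,4) (0,5) (1,4) (1,5)] -> total=5
Click 3 (0,2) count=1: revealed 1 new [(0,2)] -> total=6
Click 4 (5,2) count=2: revealed 1 new [(5,2)] -> total=7

Answer: 7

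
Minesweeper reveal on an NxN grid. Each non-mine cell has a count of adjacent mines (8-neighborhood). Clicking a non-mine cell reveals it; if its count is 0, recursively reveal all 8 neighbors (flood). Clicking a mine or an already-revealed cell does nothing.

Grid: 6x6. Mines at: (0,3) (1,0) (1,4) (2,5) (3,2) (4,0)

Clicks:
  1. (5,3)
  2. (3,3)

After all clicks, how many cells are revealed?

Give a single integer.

Answer: 13

Derivation:
Click 1 (5,3) count=0: revealed 13 new [(3,3) (3,4) (3,5) (4,1) (4,2) (4,3) (4,4) (4,5) (5,1) (5,2) (5,3) (5,4) (5,5)] -> total=13
Click 2 (3,3) count=1: revealed 0 new [(none)] -> total=13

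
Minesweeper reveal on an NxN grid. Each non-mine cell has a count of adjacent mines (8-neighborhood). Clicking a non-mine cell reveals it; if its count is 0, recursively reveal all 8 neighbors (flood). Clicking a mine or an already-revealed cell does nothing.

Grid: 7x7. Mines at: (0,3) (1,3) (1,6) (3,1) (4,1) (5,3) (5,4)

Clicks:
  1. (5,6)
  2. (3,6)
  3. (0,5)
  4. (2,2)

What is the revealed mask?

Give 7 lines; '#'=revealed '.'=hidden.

Click 1 (5,6) count=0: revealed 19 new [(2,2) (2,3) (2,4) (2,5) (2,6) (3,2) (3,3) (3,4) (3,5) (3,6) (4,2) (4,3) (4,4) (4,5) (4,6) (5,5) (5,6) (6,5) (6,6)] -> total=19
Click 2 (3,6) count=0: revealed 0 new [(none)] -> total=19
Click 3 (0,5) count=1: revealed 1 new [(0,5)] -> total=20
Click 4 (2,2) count=2: revealed 0 new [(none)] -> total=20

Answer: .....#.
.......
..#####
..#####
..#####
.....##
.....##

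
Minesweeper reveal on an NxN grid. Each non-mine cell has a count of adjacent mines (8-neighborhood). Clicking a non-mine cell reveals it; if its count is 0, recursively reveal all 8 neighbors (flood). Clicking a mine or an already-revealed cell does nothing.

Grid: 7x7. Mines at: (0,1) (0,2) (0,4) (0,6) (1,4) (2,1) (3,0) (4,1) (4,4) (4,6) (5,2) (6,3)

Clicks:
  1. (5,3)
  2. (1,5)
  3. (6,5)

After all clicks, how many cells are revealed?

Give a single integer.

Click 1 (5,3) count=3: revealed 1 new [(5,3)] -> total=1
Click 2 (1,5) count=3: revealed 1 new [(1,5)] -> total=2
Click 3 (6,5) count=0: revealed 6 new [(5,4) (5,5) (5,6) (6,4) (6,5) (6,6)] -> total=8

Answer: 8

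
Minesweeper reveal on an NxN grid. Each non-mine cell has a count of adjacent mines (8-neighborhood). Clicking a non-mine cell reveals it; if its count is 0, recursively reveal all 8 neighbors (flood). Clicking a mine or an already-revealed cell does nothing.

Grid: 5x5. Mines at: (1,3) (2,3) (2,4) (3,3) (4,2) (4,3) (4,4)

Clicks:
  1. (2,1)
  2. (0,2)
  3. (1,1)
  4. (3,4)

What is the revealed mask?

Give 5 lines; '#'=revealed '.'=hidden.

Click 1 (2,1) count=0: revealed 14 new [(0,0) (0,1) (0,2) (1,0) (1,1) (1,2) (2,0) (2,1) (2,2) (3,0) (3,1) (3,2) (4,0) (4,1)] -> total=14
Click 2 (0,2) count=1: revealed 0 new [(none)] -> total=14
Click 3 (1,1) count=0: revealed 0 new [(none)] -> total=14
Click 4 (3,4) count=5: revealed 1 new [(3,4)] -> total=15

Answer: ###..
###..
###..
###.#
##...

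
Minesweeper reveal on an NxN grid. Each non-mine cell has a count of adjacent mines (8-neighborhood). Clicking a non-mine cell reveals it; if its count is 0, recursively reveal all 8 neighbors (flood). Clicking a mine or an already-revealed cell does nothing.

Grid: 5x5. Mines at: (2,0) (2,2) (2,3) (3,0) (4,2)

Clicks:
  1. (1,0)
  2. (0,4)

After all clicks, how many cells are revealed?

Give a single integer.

Answer: 10

Derivation:
Click 1 (1,0) count=1: revealed 1 new [(1,0)] -> total=1
Click 2 (0,4) count=0: revealed 9 new [(0,0) (0,1) (0,2) (0,3) (0,4) (1,1) (1,2) (1,3) (1,4)] -> total=10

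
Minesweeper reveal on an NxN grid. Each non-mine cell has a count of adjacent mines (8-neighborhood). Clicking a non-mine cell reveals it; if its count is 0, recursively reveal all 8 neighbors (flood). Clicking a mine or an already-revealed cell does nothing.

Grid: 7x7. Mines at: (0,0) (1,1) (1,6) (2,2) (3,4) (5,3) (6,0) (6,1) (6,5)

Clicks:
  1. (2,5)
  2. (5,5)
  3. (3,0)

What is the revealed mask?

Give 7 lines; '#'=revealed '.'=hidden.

Answer: .......
.......
##...#.
###....
###....
###..#.
.......

Derivation:
Click 1 (2,5) count=2: revealed 1 new [(2,5)] -> total=1
Click 2 (5,5) count=1: revealed 1 new [(5,5)] -> total=2
Click 3 (3,0) count=0: revealed 11 new [(2,0) (2,1) (3,0) (3,1) (3,2) (4,0) (4,1) (4,2) (5,0) (5,1) (5,2)] -> total=13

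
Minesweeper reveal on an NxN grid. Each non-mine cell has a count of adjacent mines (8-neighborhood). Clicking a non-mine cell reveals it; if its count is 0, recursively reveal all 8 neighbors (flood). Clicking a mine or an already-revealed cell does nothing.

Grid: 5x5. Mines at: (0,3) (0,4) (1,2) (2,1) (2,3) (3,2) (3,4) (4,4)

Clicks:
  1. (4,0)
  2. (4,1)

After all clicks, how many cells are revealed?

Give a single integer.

Answer: 4

Derivation:
Click 1 (4,0) count=0: revealed 4 new [(3,0) (3,1) (4,0) (4,1)] -> total=4
Click 2 (4,1) count=1: revealed 0 new [(none)] -> total=4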